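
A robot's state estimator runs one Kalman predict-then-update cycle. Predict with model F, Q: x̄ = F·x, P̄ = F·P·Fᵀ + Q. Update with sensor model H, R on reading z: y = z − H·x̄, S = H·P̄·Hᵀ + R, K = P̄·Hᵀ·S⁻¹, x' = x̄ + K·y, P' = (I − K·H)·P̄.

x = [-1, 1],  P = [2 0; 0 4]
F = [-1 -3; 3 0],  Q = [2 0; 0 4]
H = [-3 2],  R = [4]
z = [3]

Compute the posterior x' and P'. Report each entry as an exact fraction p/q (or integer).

x̄ = F·x = [-2, -3]
P̄ = F·P·Fᵀ + Q = [40 -6; -6 22]
y = z − H·x̄ = [3]
S = H·P̄·Hᵀ + R = [524]
K = P̄·Hᵀ·S⁻¹ = [-33/131; 31/262]
x' = x̄ + K·y = [-361/131, -693/262]
P' = (I − K·H)·P̄ = [884/131 1260/131; 1260/131 1921/131]

x' = [-361/131, -693/262]
P' = [884/131 1260/131; 1260/131 1921/131]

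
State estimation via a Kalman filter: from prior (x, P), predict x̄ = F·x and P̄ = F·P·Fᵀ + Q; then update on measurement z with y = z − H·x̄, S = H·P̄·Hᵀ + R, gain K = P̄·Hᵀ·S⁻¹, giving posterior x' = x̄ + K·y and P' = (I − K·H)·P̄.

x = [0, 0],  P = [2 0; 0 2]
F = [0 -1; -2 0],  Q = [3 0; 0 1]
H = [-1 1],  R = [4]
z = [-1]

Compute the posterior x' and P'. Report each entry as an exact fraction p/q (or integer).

x' = [5/18, -1/2]
P' = [65/18 5/2; 5/2 9/2]

x̄ = F·x = [0, 0]
P̄ = F·P·Fᵀ + Q = [5 0; 0 9]
y = z − H·x̄ = [-1]
S = H·P̄·Hᵀ + R = [18]
K = P̄·Hᵀ·S⁻¹ = [-5/18; 1/2]
x' = x̄ + K·y = [5/18, -1/2]
P' = (I − K·H)·P̄ = [65/18 5/2; 5/2 9/2]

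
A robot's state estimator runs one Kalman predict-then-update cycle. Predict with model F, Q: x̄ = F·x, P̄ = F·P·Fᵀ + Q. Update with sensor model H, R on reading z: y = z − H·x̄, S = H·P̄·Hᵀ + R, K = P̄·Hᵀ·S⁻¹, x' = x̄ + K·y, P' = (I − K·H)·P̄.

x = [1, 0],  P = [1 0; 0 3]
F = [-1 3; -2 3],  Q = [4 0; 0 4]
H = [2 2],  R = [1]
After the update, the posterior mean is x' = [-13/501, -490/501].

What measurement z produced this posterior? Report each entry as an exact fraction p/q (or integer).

x̄ = F·x = [-1, -2]
P̄ = F·P·Fᵀ + Q = [32 29; 29 35]
S = H·P̄·Hᵀ + R = [501]
K = P̄·Hᵀ·S⁻¹ = [122/501; 128/501]
x' − x̄ = [488/501, 512/501] = K·y
y = (KᵀK)⁻¹·Kᵀ·(x' − x̄) = [4]
z = y + H·x̄ = [4] + [-6] = [-2]

z = [-2]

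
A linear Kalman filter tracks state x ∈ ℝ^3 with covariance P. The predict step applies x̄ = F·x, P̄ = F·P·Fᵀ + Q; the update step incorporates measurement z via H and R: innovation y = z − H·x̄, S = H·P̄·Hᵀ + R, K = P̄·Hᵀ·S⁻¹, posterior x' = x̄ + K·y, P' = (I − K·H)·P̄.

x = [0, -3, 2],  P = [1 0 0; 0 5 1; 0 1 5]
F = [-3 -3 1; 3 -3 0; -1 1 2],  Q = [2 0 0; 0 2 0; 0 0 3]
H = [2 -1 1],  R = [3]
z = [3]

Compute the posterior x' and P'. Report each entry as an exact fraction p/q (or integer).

x̄ = F·x = [11, 9, 1]
P̄ = F·P·Fᵀ + Q = [55 33 -7; 33 56 -24; -7 -24 33]
y = z − H·x̄ = [-11]
S = H·P̄·Hᵀ + R = [200]
K = P̄·Hᵀ·S⁻¹ = [7/20; -7/100; 43/200]
x' = x̄ + K·y = [143/20, 977/100, -273/200]
P' = (I − K·H)·P̄ = [61/2 379/10 -441/20; 379/10 2751/50 -2099/100; -441/20 -2099/100 4751/200]

x' = [143/20, 977/100, -273/200]
P' = [61/2 379/10 -441/20; 379/10 2751/50 -2099/100; -441/20 -2099/100 4751/200]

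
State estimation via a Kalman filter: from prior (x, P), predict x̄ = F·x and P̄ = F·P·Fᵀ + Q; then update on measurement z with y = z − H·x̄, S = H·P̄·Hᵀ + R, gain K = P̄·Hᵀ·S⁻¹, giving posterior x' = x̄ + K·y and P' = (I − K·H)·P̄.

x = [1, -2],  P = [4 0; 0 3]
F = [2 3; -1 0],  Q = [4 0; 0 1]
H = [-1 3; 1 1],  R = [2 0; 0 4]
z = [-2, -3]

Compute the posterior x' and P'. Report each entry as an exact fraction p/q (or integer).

x' = [-1585/844, -1087/844]
P' = [3437/1688 823/1688; 823/1688 533/1688]

x̄ = F·x = [-4, -1]
P̄ = F·P·Fᵀ + Q = [47 -8; -8 5]
y = z − H·x̄ = [-3, 2]
S = H·P̄·Hᵀ + R = [142 -48; -48 40]
K = P̄·Hᵀ·S⁻¹ = [-121/422 1065/1688; 97/422 339/1688]
x' = x̄ + K·y = [-1585/844, -1087/844]
P' = (I − K·H)·P̄ = [3437/1688 823/1688; 823/1688 533/1688]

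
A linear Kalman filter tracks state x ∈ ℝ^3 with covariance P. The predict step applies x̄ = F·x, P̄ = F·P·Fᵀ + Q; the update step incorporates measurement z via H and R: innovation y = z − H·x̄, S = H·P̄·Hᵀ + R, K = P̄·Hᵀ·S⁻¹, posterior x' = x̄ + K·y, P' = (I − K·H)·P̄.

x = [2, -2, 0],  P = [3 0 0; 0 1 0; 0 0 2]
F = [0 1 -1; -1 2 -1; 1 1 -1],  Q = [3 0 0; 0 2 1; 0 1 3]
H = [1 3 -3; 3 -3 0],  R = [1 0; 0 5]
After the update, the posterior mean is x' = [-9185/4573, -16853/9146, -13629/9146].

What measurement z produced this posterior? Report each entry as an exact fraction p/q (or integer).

x̄ = F·x = [-2, -6, 0]
P̄ = F·P·Fᵀ + Q = [6 4 3; 4 11 2; 3 2 9]
S = H·P̄·Hᵀ + R = [157 -66; -66 86]
K = P̄·Hᵀ·S⁻¹ = [585/4573 768/4573; 640/4573 -1251/9146; -675/4573 -717/9146]
x' − x̄ = [-39/4573, 38023/9146, -13629/9146] = K·y
y = (KᵀK)⁻¹·Kᵀ·(x' − x̄) = [17, -13]
z = y + H·x̄ = [17, -13] + [-20, 12] = [-3, -1]

z = [-3, -1]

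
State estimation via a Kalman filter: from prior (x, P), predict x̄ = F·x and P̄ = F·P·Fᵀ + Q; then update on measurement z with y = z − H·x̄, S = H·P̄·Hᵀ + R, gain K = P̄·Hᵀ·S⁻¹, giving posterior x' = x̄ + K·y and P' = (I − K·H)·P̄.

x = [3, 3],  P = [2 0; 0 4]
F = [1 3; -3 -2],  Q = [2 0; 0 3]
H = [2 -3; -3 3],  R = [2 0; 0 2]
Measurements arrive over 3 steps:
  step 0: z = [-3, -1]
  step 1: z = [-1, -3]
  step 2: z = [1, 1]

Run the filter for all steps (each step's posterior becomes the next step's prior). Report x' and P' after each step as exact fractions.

step 0: x̄ = F·x = [12, -15]
step 0: P̄ = F·P·Fᵀ + Q = [40 -30; -30 37]
step 0: y = z − H·x̄ = [-72, 80]
step 0: S = H·P̄·Hᵀ + R = [855 -1023; -1023 1235]
step 0: K = P̄·Hᵀ·S⁻¹ = [-1220/2349 -470/783; -103/174 -19/58]
step 0: x' = x̄ + K·y = [1076/783, 41/29]
step 0: P' = (I − K·H)·P̄ = [5260/2349 160/87; 160/87 47/29]
step 1: x̄ = F·x = [4397/783, -1814/261]
step 1: P̄ = F·P·Fᵀ + Q = [70141/2349 -28714/783; -28714/783 13495/261]
step 1: y = z − H·x̄ = [-25903/783, 9056/261]
step 1: S = H·P̄·Hᵀ + R = [2412061/2349 -935357/783; -935357/783 364402/261]
step 1: K = P̄·Hᵀ·S⁻¹ = [-3411515/15582893 -5146629/15582893; -5282229/15582893 -1560372/15582893]
step 1: x' = x̄ + K·y = [21791618/15582893, 12300495/15582893]
step 1: P' = (I − K·H)·P̄ = [17116288/15582893 13685202/15582893; 13685202/15582893 12644954/15582893]
step 2: x̄ = F·x = [58693103/15582893, -89975844/15582893]
step 2: P̄ = F·P·Fᵀ + Q = [244197872/15582893 -277755810/15582893; -277755810/15582893 415597511/15582893]
step 2: y = z − H·x̄ = [-371730845/15582893, 461589734/15582893]
step 2: S = H·P̄·Hᵀ + R = [8081404593/15582893 -9371901981/15582893; -9371901981/15582893 10968928813/15582893]
step 2: K = P̄·Hᵀ·S⁻¹ = [-2853561412/13023976809 -1432441174/4341325603; -2943696717/8682651206 -868599123/8682651206]
step 2: x' = x̄ + K·y = [-10166662517/13023976809, -5640957717/8682651206]
step 2: P' = (I − K·H)·P̄ = [14301769868/13023976809 3812295840/4341325603; 3812295840/4341325603 3522762799/4341325603]

step 0: x' = [1076/783, 41/29], P' = [5260/2349 160/87; 160/87 47/29]
step 1: x' = [21791618/15582893, 12300495/15582893], P' = [17116288/15582893 13685202/15582893; 13685202/15582893 12644954/15582893]
step 2: x' = [-10166662517/13023976809, -5640957717/8682651206], P' = [14301769868/13023976809 3812295840/4341325603; 3812295840/4341325603 3522762799/4341325603]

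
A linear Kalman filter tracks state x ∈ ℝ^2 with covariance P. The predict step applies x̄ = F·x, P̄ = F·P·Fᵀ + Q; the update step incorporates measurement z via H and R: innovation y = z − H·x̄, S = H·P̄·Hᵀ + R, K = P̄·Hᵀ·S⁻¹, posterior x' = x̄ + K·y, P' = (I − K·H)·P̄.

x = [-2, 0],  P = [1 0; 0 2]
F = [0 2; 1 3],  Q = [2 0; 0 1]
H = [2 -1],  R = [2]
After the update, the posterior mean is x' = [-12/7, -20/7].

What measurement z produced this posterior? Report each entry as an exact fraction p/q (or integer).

x̄ = F·x = [0, -2]
P̄ = F·P·Fᵀ + Q = [10 12; 12 20]
S = H·P̄·Hᵀ + R = [14]
K = P̄·Hᵀ·S⁻¹ = [4/7; 2/7]
x' − x̄ = [-12/7, -6/7] = K·y
y = (KᵀK)⁻¹·Kᵀ·(x' − x̄) = [-3]
z = y + H·x̄ = [-3] + [2] = [-1]

z = [-1]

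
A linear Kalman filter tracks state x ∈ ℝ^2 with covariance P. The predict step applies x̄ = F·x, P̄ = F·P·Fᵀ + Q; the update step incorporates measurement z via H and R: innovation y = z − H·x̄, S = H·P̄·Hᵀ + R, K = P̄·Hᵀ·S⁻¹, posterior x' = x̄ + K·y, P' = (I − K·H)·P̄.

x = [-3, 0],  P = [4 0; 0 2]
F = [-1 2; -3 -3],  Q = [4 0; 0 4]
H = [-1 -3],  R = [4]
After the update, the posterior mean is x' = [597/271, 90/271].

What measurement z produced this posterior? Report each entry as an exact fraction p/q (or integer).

x̄ = F·x = [3, 9]
P̄ = F·P·Fᵀ + Q = [16 0; 0 58]
S = H·P̄·Hᵀ + R = [542]
K = P̄·Hᵀ·S⁻¹ = [-8/271; -87/271]
x' − x̄ = [-216/271, -2349/271] = K·y
y = (KᵀK)⁻¹·Kᵀ·(x' − x̄) = [27]
z = y + H·x̄ = [27] + [-30] = [-3]

z = [-3]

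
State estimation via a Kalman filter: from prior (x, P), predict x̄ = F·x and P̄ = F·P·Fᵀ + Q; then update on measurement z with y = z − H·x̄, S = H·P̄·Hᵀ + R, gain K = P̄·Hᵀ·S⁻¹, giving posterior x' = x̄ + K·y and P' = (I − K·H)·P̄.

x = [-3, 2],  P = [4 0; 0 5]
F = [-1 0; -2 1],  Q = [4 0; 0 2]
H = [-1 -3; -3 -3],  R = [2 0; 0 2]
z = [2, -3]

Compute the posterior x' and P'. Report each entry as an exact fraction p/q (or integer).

x' = [637/356, -31/32]
P' = [68/89 -1/2; -1/2 7/16]

x̄ = F·x = [3, 8]
P̄ = F·P·Fᵀ + Q = [8 8; 8 23]
y = z − H·x̄ = [29, 30]
S = H·P̄·Hᵀ + R = [265 327; 327 425]
K = P̄·Hᵀ·S⁻¹ = [131/356 -141/356; -13/32 3/32]
x' = x̄ + K·y = [637/356, -31/32]
P' = (I − K·H)·P̄ = [68/89 -1/2; -1/2 7/16]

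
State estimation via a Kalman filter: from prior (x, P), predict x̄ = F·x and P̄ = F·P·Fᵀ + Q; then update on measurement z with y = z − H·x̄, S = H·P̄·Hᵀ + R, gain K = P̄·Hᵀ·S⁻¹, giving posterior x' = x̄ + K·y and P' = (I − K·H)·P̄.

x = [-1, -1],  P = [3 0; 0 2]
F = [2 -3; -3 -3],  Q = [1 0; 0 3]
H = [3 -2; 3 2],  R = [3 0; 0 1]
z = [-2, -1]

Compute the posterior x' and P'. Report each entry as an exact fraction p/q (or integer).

x̄ = F·x = [1, 6]
P̄ = F·P·Fᵀ + Q = [31 0; 0 48]
y = z − H·x̄ = [7, -16]
S = H·P̄·Hᵀ + R = [474 87; 87 472]
K = P̄·Hᵀ·S⁻¹ = [11935/72053 11997/72053; -17888/72053 17952/72053]
x' = x̄ + K·y = [-36354/72053, 19870/72053]
P' = (I − K·H)·P̄ = [7967/72053 -5952/72053; -5952/72053 17904/72053]

x' = [-36354/72053, 19870/72053]
P' = [7967/72053 -5952/72053; -5952/72053 17904/72053]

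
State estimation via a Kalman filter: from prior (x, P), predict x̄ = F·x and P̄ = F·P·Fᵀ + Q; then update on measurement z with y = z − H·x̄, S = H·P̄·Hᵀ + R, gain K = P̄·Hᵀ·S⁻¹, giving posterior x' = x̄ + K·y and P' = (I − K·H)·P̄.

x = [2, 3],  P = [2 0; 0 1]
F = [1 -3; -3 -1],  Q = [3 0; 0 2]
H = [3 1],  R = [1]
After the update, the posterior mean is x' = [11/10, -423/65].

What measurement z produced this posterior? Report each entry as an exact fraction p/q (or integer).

x̄ = F·x = [-7, -9]
P̄ = F·P·Fᵀ + Q = [14 -3; -3 21]
S = H·P̄·Hᵀ + R = [130]
K = P̄·Hᵀ·S⁻¹ = [3/10; 6/65]
x' − x̄ = [81/10, 162/65] = K·y
y = (KᵀK)⁻¹·Kᵀ·(x' − x̄) = [27]
z = y + H·x̄ = [27] + [-30] = [-3]

z = [-3]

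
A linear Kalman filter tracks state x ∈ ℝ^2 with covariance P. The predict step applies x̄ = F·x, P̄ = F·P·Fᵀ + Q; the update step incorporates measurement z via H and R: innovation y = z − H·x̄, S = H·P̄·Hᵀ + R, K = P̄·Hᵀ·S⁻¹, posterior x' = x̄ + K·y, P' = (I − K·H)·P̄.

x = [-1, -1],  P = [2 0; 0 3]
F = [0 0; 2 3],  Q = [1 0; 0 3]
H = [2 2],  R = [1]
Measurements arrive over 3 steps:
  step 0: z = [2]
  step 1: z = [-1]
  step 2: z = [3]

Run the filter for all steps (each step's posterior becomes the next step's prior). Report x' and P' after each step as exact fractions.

step 0: x' = [24/157, 127/157], P' = [153/157 -152/157; -152/157 190/157]
step 1: x' = [-2030/4661, 207/4661], P' = [4033/4661 -3876/4661; -3876/4661 4845/4661]
step 2: x' = [41722/132137, 146053/132137], P' = [113493/132137 -108832/132137; -108832/132137 136040/132137]

step 0: x̄ = F·x = [0, -5]
step 0: P̄ = F·P·Fᵀ + Q = [1 0; 0 38]
step 0: y = z − H·x̄ = [12]
step 0: S = H·P̄·Hᵀ + R = [157]
step 0: K = P̄·Hᵀ·S⁻¹ = [2/157; 76/157]
step 0: x' = x̄ + K·y = [24/157, 127/157]
step 0: P' = (I − K·H)·P̄ = [153/157 -152/157; -152/157 190/157]
step 1: x̄ = F·x = [0, 429/157]
step 1: P̄ = F·P·Fᵀ + Q = [1 0; 0 969/157]
step 1: y = z − H·x̄ = [-1015/157]
step 1: S = H·P̄·Hᵀ + R = [4661/157]
step 1: K = P̄·Hᵀ·S⁻¹ = [314/4661; 1938/4661]
step 1: x' = x̄ + K·y = [-2030/4661, 207/4661]
step 1: P' = (I − K·H)·P̄ = [4033/4661 -3876/4661; -3876/4661 4845/4661]
step 2: x̄ = F·x = [0, -3439/4661]
step 2: P̄ = F·P·Fᵀ + Q = [1 0; 0 27208/4661]
step 2: y = z − H·x̄ = [20861/4661]
step 2: S = H·P̄·Hᵀ + R = [132137/4661]
step 2: K = P̄·Hᵀ·S⁻¹ = [9322/132137; 54416/132137]
step 2: x' = x̄ + K·y = [41722/132137, 146053/132137]
step 2: P' = (I − K·H)·P̄ = [113493/132137 -108832/132137; -108832/132137 136040/132137]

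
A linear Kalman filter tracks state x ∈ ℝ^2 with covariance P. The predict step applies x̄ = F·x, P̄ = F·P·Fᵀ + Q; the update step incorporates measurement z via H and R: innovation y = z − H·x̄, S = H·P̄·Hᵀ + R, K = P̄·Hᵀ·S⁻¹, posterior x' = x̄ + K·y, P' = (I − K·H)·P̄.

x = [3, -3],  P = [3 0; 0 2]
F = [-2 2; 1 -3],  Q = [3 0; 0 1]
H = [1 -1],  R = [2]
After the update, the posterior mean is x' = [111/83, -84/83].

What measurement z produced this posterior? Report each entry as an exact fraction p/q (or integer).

x̄ = F·x = [-12, 12]
P̄ = F·P·Fᵀ + Q = [23 -18; -18 22]
S = H·P̄·Hᵀ + R = [83]
K = P̄·Hᵀ·S⁻¹ = [41/83; -40/83]
x' − x̄ = [1107/83, -1080/83] = K·y
y = (KᵀK)⁻¹·Kᵀ·(x' − x̄) = [27]
z = y + H·x̄ = [27] + [-24] = [3]

z = [3]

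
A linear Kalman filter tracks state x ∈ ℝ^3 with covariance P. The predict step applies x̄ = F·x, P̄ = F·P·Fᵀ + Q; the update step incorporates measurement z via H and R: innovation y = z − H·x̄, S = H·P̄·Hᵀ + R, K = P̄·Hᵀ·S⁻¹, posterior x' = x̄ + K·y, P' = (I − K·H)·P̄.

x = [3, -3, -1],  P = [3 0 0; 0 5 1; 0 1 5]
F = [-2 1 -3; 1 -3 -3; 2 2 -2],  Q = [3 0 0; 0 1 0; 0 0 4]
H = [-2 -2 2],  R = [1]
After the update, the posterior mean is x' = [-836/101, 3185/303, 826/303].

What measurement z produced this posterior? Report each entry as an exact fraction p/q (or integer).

x̄ = F·x = [-6, 15, 2]
P̄ = F·P·Fᵀ + Q = [59 30 20; 30 112 6; 20 6 48]
S = H·P̄·Hᵀ + R = [909]
K = P̄·Hᵀ·S⁻¹ = [-46/303; -272/909; 44/909]
x' − x̄ = [-230/101, -1360/303, 220/303] = K·y
y = (KᵀK)⁻¹·Kᵀ·(x' − x̄) = [15]
z = y + H·x̄ = [15] + [-14] = [1]

z = [1]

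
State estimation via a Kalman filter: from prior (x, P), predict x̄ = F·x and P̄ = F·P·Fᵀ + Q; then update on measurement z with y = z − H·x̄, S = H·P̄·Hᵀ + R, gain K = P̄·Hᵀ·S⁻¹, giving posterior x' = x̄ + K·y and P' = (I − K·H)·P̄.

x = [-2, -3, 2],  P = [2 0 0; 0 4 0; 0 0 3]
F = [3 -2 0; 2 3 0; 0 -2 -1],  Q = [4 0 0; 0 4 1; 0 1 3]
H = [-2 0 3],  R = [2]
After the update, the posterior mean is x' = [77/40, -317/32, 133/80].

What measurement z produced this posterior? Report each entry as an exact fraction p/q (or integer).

x̄ = F·x = [0, -13, 4]
P̄ = F·P·Fᵀ + Q = [38 -12 16; -12 48 -23; 16 -23 22]
S = H·P̄·Hᵀ + R = [160]
K = P̄·Hᵀ·S⁻¹ = [-7/40; -9/32; 17/80]
x' − x̄ = [77/40, 99/32, -187/80] = K·y
y = (KᵀK)⁻¹·Kᵀ·(x' − x̄) = [-11]
z = y + H·x̄ = [-11] + [12] = [1]

z = [1]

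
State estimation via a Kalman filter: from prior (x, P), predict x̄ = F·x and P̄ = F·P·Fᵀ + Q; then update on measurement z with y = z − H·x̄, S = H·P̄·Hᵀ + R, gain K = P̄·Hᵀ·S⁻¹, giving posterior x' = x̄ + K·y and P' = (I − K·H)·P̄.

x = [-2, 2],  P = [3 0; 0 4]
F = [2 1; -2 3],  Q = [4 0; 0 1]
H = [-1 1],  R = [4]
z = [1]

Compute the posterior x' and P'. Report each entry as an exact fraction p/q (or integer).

x' = [74/73, 191/73]
P' = [1060/73 980/73; 980/73 1176/73]

x̄ = F·x = [-2, 10]
P̄ = F·P·Fᵀ + Q = [20 0; 0 49]
y = z − H·x̄ = [-11]
S = H·P̄·Hᵀ + R = [73]
K = P̄·Hᵀ·S⁻¹ = [-20/73; 49/73]
x' = x̄ + K·y = [74/73, 191/73]
P' = (I − K·H)·P̄ = [1060/73 980/73; 980/73 1176/73]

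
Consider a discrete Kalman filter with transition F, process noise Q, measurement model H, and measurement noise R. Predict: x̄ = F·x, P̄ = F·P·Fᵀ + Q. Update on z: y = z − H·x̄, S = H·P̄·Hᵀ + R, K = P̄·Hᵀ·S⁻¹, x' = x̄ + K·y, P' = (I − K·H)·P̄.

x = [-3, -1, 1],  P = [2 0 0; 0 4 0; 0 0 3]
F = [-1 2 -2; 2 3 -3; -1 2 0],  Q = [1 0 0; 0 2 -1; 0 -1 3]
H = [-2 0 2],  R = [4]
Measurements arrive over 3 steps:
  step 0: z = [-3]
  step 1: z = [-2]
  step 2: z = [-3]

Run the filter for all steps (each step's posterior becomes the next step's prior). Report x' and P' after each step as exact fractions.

step 0: x' = [57/34, -275/34, 13/34], P' = [358/17 399/17 345/17; 399/17 880/17 380/17; 345/17 380/17 348/17]
step 1: x' = [-52953/2954, -35325/1477, -55847/2954], P' = [156738/1477 239411/1477 156159/1477; 239411/1477 407381/1477 240966/1477; 156159/1477 240966/1477 157040/1477]
step 2: x' = [5818583/635545, 1714481/127109, 4811634/635545], P' = [66440802/635545 19438039/127109 66462711/635545; 19438039/127109 32173442/127109 19663382/127109; 66462711/635545 19663382/127109 67118688/635545]

step 0: x̄ = F·x = [-1, -12, 1]
step 0: P̄ = F·P·Fᵀ + Q = [31 38 18; 38 73 19; 18 19 21]
step 0: y = z − H·x̄ = [-7]
step 0: S = H·P̄·Hᵀ + R = [68]
step 0: K = P̄·Hᵀ·S⁻¹ = [-13/34; -19/34; 3/34]
step 0: x' = x̄ + K·y = [57/34, -275/34, 13/34]
step 0: P' = (I − K·H)·P̄ = [358/17 399/17 345/17; 399/17 880/17 380/17; 345/17 380/17 348/17]
step 1: x̄ = F·x = [-633/34, -375/17, -607/34]
step 1: P̄ = F·P·Fᵀ + Q = [2031/17 2146/17 1452/17; 2146/17 6326/17 3701/17; 1452/17 3701/17 2333/17]
step 1: y = z − H·x̄ = [-60/17]
step 1: S = H·P̄·Hᵀ + R = [5908/17]
step 1: K = P̄·Hᵀ·S⁻¹ = [-579/2954; 1555/2954; 881/2954]
step 1: x' = x̄ + K·y = [-52953/2954, -35325/1477, -55847/2954]
step 1: P' = (I − K·H)·P̄ = [156738/1477 239411/1477 156159/1477; 239411/1477 407381/1477 240966/1477; 156159/1477 240966/1477 157040/1477]
step 2: x̄ = F·x = [23347/2954, -150315/2954, -12621/422]
step 2: P̄ = F·P·Fᵀ + Q = [155163/1477 264710/1477 25296/211; 264710/1477 2371331/1477 198775/211; 25296/211 198775/211 119007/211]
step 2: y = z − H·x̄ = [107263/1477]
step 2: S = H·P̄·Hᵀ + R = [2542180/1477]
step 2: K = P̄·Hᵀ·S⁻¹ = [21909/1271090; 225343/254218; 655977/1271090]
step 2: x' = x̄ + K·y = [5818583/635545, 1714481/127109, 4811634/635545]
step 2: P' = (I − K·H)·P̄ = [66440802/635545 19438039/127109 66462711/635545; 19438039/127109 32173442/127109 19663382/127109; 66462711/635545 19663382/127109 67118688/635545]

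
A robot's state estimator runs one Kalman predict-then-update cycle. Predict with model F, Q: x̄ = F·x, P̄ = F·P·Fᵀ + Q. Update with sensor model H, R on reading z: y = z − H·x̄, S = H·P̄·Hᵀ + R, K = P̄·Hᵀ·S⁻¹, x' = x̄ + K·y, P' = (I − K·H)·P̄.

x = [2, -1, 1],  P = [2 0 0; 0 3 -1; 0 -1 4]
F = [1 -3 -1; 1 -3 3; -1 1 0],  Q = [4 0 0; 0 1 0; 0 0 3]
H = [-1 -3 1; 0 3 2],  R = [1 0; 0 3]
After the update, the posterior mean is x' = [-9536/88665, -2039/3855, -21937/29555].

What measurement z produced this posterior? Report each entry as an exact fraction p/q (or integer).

z = [1, -3]

x̄ = F·x = [4, 8, -3]
P̄ = F·P·Fᵀ + Q = [31 23 -10; 23 84 -14; -10 -14 8]
S = H·P̄·Hᵀ + R = [1038 -747; -747 623]
K = P̄·Hᵀ·S⁻¹ = [-31927/88665 -10436/29555; -553/3855 241/1285; 5986/29555 5944/29555]
x' − x̄ = [-364196/88665, -32879/3855, 66728/29555] = K·y
y = (KᵀK)⁻¹·Kᵀ·(x' − x̄) = [32, -21]
z = y + H·x̄ = [32, -21] + [-31, 18] = [1, -3]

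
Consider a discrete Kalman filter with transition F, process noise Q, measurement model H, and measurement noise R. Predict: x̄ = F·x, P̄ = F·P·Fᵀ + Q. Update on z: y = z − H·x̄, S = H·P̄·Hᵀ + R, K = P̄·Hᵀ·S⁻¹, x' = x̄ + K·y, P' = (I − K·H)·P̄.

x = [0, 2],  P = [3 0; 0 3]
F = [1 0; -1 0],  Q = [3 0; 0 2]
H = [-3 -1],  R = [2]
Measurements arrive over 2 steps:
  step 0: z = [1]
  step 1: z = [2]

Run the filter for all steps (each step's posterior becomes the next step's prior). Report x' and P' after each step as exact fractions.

step 0: x̄ = F·x = [0, 0]
step 0: P̄ = F·P·Fᵀ + Q = [6 -3; -3 5]
step 0: y = z − H·x̄ = [1]
step 0: S = H·P̄·Hᵀ + R = [43]
step 0: K = P̄·Hᵀ·S⁻¹ = [-15/43; 4/43]
step 0: x' = x̄ + K·y = [-15/43, 4/43]
step 0: P' = (I − K·H)·P̄ = [33/43 -69/43; -69/43 199/43]
step 1: x̄ = F·x = [-15/43, 15/43]
step 1: P̄ = F·P·Fᵀ + Q = [162/43 -33/43; -33/43 119/43]
step 1: y = z − H·x̄ = [56/43]
step 1: S = H·P̄·Hᵀ + R = [1465/43]
step 1: K = P̄·Hᵀ·S⁻¹ = [-453/1465; -4/293]
step 1: x' = x̄ + K·y = [-1101/1465, 97/293]
step 1: P' = (I − K·H)·P̄ = [747/1465 -267/293; -267/293 809/293]

step 0: x' = [-15/43, 4/43], P' = [33/43 -69/43; -69/43 199/43]
step 1: x' = [-1101/1465, 97/293], P' = [747/1465 -267/293; -267/293 809/293]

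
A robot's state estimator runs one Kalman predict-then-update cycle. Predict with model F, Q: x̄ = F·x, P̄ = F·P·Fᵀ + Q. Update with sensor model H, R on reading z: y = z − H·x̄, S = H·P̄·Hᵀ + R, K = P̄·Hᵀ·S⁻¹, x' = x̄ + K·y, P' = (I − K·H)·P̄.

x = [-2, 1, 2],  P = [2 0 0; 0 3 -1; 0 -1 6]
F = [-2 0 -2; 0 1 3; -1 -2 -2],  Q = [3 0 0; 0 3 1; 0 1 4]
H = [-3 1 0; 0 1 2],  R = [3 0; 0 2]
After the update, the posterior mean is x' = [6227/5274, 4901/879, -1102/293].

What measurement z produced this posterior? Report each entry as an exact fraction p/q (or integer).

z = [2, -2]

x̄ = F·x = [0, 7, -4]
P̄ = F·P·Fᵀ + Q = [35 -34 24; -34 54 -33; 24 -33 34]
S = H·P̄·Hᵀ + R = [576 -54; -54 60]
K = P̄·Hᵀ·S⁻¹ = [-632/2637 31/1758; 242/879 14/293; -245/1758 805/1758]
x' − x̄ = [6227/5274, -1252/879, 70/293] = K·y
y = (KᵀK)⁻¹·Kᵀ·(x' − x̄) = [-5, -1]
z = y + H·x̄ = [-5, -1] + [7, -1] = [2, -2]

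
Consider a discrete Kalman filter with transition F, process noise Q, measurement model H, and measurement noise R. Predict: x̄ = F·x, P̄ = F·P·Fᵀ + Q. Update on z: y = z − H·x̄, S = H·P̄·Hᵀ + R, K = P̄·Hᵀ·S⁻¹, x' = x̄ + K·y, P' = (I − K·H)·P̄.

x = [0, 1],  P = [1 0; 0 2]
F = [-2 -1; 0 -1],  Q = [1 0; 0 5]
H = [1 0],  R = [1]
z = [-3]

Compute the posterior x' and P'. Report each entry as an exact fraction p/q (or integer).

x̄ = F·x = [-1, -1]
P̄ = F·P·Fᵀ + Q = [7 2; 2 7]
y = z − H·x̄ = [-2]
S = H·P̄·Hᵀ + R = [8]
K = P̄·Hᵀ·S⁻¹ = [7/8; 1/4]
x' = x̄ + K·y = [-11/4, -3/2]
P' = (I − K·H)·P̄ = [7/8 1/4; 1/4 13/2]

x' = [-11/4, -3/2]
P' = [7/8 1/4; 1/4 13/2]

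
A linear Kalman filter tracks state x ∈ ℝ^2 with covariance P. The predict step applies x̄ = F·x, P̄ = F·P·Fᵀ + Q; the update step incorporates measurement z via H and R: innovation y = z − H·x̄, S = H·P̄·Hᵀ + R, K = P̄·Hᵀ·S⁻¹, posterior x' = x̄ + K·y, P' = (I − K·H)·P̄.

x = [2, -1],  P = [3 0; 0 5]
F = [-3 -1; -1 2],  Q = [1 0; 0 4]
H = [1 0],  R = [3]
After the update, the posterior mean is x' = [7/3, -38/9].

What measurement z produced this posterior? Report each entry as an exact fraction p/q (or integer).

z = [3]

x̄ = F·x = [-5, -4]
P̄ = F·P·Fᵀ + Q = [33 -1; -1 27]
S = H·P̄·Hᵀ + R = [36]
K = P̄·Hᵀ·S⁻¹ = [11/12; -1/36]
x' − x̄ = [22/3, -2/9] = K·y
y = (KᵀK)⁻¹·Kᵀ·(x' − x̄) = [8]
z = y + H·x̄ = [8] + [-5] = [3]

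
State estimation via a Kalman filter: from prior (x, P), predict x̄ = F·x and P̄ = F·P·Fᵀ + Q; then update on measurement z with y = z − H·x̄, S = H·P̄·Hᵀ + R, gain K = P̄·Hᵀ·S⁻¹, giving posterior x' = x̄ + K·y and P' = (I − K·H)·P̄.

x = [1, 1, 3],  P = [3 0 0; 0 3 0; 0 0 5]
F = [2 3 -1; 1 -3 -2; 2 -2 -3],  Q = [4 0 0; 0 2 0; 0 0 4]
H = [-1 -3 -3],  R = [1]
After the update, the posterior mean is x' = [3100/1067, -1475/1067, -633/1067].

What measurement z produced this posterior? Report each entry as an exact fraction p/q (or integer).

x̄ = F·x = [2, -8, -9]
P̄ = F·P·Fᵀ + Q = [48 -11 9; -11 52 54; 9 54 73]
S = H·P̄·Hᵀ + R = [2134]
K = P̄·Hᵀ·S⁻¹ = [-21/1067; -307/2134; -195/1067]
x' − x̄ = [966/1067, 7061/1067, 8970/1067] = K·y
y = (KᵀK)⁻¹·Kᵀ·(x' − x̄) = [-46]
z = y + H·x̄ = [-46] + [49] = [3]

z = [3]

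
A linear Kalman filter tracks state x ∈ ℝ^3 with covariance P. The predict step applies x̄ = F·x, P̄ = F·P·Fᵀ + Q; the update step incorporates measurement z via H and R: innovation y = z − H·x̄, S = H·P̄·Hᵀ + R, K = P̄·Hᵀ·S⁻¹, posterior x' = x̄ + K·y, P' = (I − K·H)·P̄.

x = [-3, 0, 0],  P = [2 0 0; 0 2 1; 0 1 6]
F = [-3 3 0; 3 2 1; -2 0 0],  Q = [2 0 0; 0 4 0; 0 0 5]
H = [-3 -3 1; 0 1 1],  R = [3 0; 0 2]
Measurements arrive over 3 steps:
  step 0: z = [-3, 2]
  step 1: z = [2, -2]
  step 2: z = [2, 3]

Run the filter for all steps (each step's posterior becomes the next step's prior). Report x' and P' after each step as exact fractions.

step 0: x̄ = F·x = [9, -9, 6]
step 0: P̄ = F·P·Fᵀ + Q = [38 -3 12; -3 40 -12; 12 -12 13]
step 0: y = z − H·x̄ = [-9, 5]
step 0: S = H·P̄·Hᵀ + R = [664 -110; -110 31]
step 0: K = P̄·Hᵀ·S⁻¹ = [-631/2828 -709/1414; -733/8484 2531/4242; 171/2828 349/1414]
step 0: x' = x̄ + K·y = [24041/2828, -44449/8484, 18919/2828]
step 0: P' = (I − K·H)·P̄ = [61543/2828 -46393/2828 43557/2828; -46393/2828 107465/8484 -32447/2828; 43557/2828 -32447/2828 33843/2828]
step 1: x̄ = F·x = [-29143/707, 46057/2121, -24041/1414]
step 1: P̄ = F·P·Fᵀ + Q = [429253/707 -176537/707 161904/707; -176537/707 237875/2121 -67700/707; 161904/707 -67700/707 65078/707]
step 1: y = z − H·x̄ = [-55875/1414, -28475/4242]
step 1: S = H·P̄·Hᵀ + R = [901211/707 6502/707; 6502/707 31151/2121]
step 1: K = P̄·Hᵀ·S⁻¹ = [-25867278/39528707 -39507675/39528707; 9551398/39528707 38146487/39528707; -9512386/39528707 -4025046/39528707]
step 1: x' = x̄ + K·y = [-684076911/79057414, 449727963/79057414, -538331941/79057414]
step 1: P' = (I − K·H)·P̄ = [1367031052/39528707 -1025626668/39528707 946611318/39528707; -1025626668/39528707 781129696/39528707 -704836722/39528707; 946611318/39528707 -704836722/39528707 696786630/39528707]
step 2: x̄ = F·x = [1700707311/39528707, -845553374/39528707, 684076911/39528707]
step 2: P̄ = F·P·Fᵀ + Q = [37873784170/39528707 -15647725416/39528707 14355946320/39528707; -15647725416/39528707 6835500714/39528707 -5992902276/39528707; 14355946320/39528707 -5992902276/39528707 5665767743/39528707]
step 2: y = z − H·x̄ = [1960442314/39528707, 280062584/39528707]
step 2: S = H·P̄·Hᵀ + R = [76330596068/39528707 1020407441/39528707; 1020407441/39528707 594521319/39528707]
step 2: K = P̄·Hᵀ·S⁻¹ = [-753592576566/1121689492873 -1143783317358/1121689492873; 285728153916/1121689492873 1099329257622/1121689492873; -283687339034/1121689492873 -130300956885/1121689492873]
step 2: x' = x̄ + K·y = [2781771617001/1121689492873, -2034313429090/1121689492873, 4418985860441/1121689492873]
step 2: P' = (I − K·H)·P̄ = [39856257009410/1121689492873 -29898889983312/1121689492873 27611323348596/1121689492873; -29898889983312/1121689492873 22759536000858/1121689492873 -20560877485614/1121689492873; 27611323348596/1121689492873 -20560877485614/1121689492873 20300275571844/1121689492873]

step 0: x' = [24041/2828, -44449/8484, 18919/2828], P' = [61543/2828 -46393/2828 43557/2828; -46393/2828 107465/8484 -32447/2828; 43557/2828 -32447/2828 33843/2828]
step 1: x' = [-684076911/79057414, 449727963/79057414, -538331941/79057414], P' = [1367031052/39528707 -1025626668/39528707 946611318/39528707; -1025626668/39528707 781129696/39528707 -704836722/39528707; 946611318/39528707 -704836722/39528707 696786630/39528707]
step 2: x' = [2781771617001/1121689492873, -2034313429090/1121689492873, 4418985860441/1121689492873], P' = [39856257009410/1121689492873 -29898889983312/1121689492873 27611323348596/1121689492873; -29898889983312/1121689492873 22759536000858/1121689492873 -20560877485614/1121689492873; 27611323348596/1121689492873 -20560877485614/1121689492873 20300275571844/1121689492873]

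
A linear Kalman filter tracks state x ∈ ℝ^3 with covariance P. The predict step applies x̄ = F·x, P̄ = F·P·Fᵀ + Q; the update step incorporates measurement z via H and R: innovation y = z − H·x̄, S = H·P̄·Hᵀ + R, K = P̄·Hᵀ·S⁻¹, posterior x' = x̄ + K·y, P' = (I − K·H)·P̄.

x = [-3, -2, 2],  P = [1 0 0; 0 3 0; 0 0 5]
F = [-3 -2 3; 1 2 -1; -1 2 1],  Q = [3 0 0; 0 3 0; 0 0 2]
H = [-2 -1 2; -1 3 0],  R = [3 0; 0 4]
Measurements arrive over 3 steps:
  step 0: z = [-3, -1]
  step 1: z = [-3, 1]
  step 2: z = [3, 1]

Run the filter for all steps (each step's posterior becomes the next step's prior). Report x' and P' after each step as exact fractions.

step 0: x' = [63161/21095, 2142/4219, 37769/21095], P' = [230727/21095 13785/4219 260928/21095; 13785/4219 5871/4219 16536/4219; 260928/21095 16536/4219 312372/21095]
step 1: x' = [-20391981/12458929, -1756164/12458929, -37725921/12458929], P' = [388684563/87212503 114400521/87212503 423547854/87212503; 114400521/87212503 69527607/87212503 143524326/87212503; 423547854/87212503 143524326/87212503 530971935/87212503]
step 2: x' = [-819944015253/283192034297, -143785205448/283192034297, -488068237302/283192034297], P' = [1053678547305/283192034297 294911579619/283192034297 1111927364388/283192034297; 294911579619/283192034297 197617480293/283192034297 369253369284/283192034297; 1111927364388/283192034297 369253369284/283192034297 1391237212788/283192034297]

step 0: x̄ = F·x = [19, -9, 1]
step 0: P̄ = F·P·Fᵀ + Q = [69 -30 6; -30 21 6; 6 6 20]
step 0: y = z − H·x̄ = [24, 45]
step 0: S = H·P̄·Hᵀ + R = [188 249; 249 442]
step 0: K = P̄·Hᵀ·S⁻¹ = [-2841/21095 -5988/21095; -123/4219 957/4219; 6736/21095 -3222/21095]
step 0: x' = x̄ + K·y = [63161/21095, 2142/4219, 37769/21095]
step 0: P' = (I − K·H)·P̄ = [230727/21095 13785/4219 260928/21095; 13785/4219 5871/4219 16536/4219; 260928/21095 16536/4219 312372/21095]
step 1: x̄ = F·x = [-97596/21095, 46812/21095, -3972/21095]
step 1: P̄ = F·P·Fᵀ + Q = [206832/21095 -71109/21095 1329/21095; -71109/21095 146928/21095 96177/21095; 1329/21095 96177/21095 235873/21095]
step 1: y = z − H·x̄ = [-203721/21095, -216937/21095]
step 1: S = H·P̄·Hᵀ + R = [1301257/21095 902829/21095; 902829/21095 2040218/21095]
step 1: K = P̄·Hᵀ·S⁻¹ = [-14891313/87212503 -11370750/87212503; -3759999/87212503 23545575/87212503; 23774612/87212503 1756281/87212503]
step 1: x' = x̄ + K·y = [-20391981/12458929, -1756164/12458929, -37725921/12458929]
step 1: P' = (I − K·H)·P̄ = [388684563/87212503 114400521/87212503 423547854/87212503; 114400521/87212503 69527607/87212503 143524326/87212503; 423547854/87212503 143524326/87212503 530971935/87212503]
step 2: x̄ = F·x = [-48489492/12458929, 1974516/1779847, -20846268/12458929]
step 2: P̄ = F·P·Fᵀ + Q = [843309387/87212503 -37543194/12458929 56067162/87212503; -37543194/12458929 10118643/1779847 29364234/12458929; 56067162/87212503 29364234/12458929 641591444/87212503]
step 2: y = z − H·x̄ = [-584007/1779847, -77495399/12458929]
step 2: S = H·P̄·Hᵀ + R = [89287940/1779847 376336221/12458929; 376336221/12458929 7231295110/87212503]
step 2: K = P̄·Hᵀ·S⁻¹ = [-59471315151/283192034297 -42235952112/283192034297; -16311300321/283192034297 74485215315/283192034297; 63122109172/283192034297 -1041814134/283192034297]
step 2: x' = x̄ + K·y = [-819944015253/283192034297, -143785205448/283192034297, -488068237302/283192034297]
step 2: P' = (I − K·H)·P̄ = [1053678547305/283192034297 294911579619/283192034297 1111927364388/283192034297; 294911579619/283192034297 197617480293/283192034297 369253369284/283192034297; 1111927364388/283192034297 369253369284/283192034297 1391237212788/283192034297]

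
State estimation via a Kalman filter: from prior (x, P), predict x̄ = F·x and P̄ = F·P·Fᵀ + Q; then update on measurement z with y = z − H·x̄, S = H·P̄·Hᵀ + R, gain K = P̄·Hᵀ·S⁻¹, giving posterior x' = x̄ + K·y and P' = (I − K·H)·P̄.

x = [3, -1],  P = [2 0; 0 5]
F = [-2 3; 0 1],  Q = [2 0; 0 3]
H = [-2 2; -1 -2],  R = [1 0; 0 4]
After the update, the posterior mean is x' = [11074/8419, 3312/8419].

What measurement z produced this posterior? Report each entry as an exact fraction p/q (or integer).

z = [-2, -2]

x̄ = F·x = [-9, -1]
P̄ = F·P·Fᵀ + Q = [55 15; 15 8]
S = H·P̄·Hᵀ + R = [133 108; 108 151]
K = P̄·Hᵀ·S⁻¹ = [-2900/8419 -2665/8419; 1234/8419 -2611/8419]
x' − x̄ = [86845/8419, 11731/8419] = K·y
y = (KᵀK)⁻¹·Kᵀ·(x' − x̄) = [-18, -13]
z = y + H·x̄ = [-18, -13] + [16, 11] = [-2, -2]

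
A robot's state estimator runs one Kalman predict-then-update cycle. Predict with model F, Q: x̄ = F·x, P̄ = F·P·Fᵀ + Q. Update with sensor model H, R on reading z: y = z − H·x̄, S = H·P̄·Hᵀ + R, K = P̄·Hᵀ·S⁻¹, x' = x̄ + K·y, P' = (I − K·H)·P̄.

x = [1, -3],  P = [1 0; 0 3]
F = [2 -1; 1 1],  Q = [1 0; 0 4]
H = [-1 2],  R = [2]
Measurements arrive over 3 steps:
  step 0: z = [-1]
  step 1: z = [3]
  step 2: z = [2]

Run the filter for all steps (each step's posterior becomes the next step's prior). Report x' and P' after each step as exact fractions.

step 0: x̄ = F·x = [5, -2]
step 0: P̄ = F·P·Fᵀ + Q = [8 -1; -1 8]
step 0: y = z − H·x̄ = [8]
step 0: S = H·P̄·Hᵀ + R = [46]
step 0: K = P̄·Hᵀ·S⁻¹ = [-5/23; 17/46]
step 0: x' = x̄ + K·y = [75/23, 22/23]
step 0: P' = (I − K·H)·P̄ = [134/23 62/23; 62/23 79/46]
step 1: x̄ = F·x = [128/23, 97/23]
step 1: P̄ = F·P·Fᵀ + Q = [701/46 581/46; 581/46 779/46]
step 1: y = z − H·x̄ = [3/23]
step 1: S = H·P̄·Hᵀ + R = [1585/46]
step 1: K = P̄·Hᵀ·S⁻¹ = [461/1585; 977/1585]
step 1: x' = x̄ + K·y = [8881/1585, 6812/1585]
step 1: P' = (I − K·H)·P̄ = [19534/1585 10228/1585; 10228/1585 6091/1585]
step 2: x̄ = F·x = [2190/317, 15693/1585]
step 2: P̄ = F·P·Fᵀ + Q = [8980/317 8641/317; 8641/317 52421/1585]
step 2: y = z − H·x̄ = [-17266/1585]
step 2: S = H·P̄·Hᵀ + R = [84934/1585]
step 2: K = P̄·Hᵀ·S⁻¹ = [20755/42467; 61637/84934]
step 2: x' = x̄ + K·y = [67292/42467, 84746/42467]
step 2: P' = (I − K·H)·P̄ = [659450/42467 350480/42467; 350480/42467 412117/84934]

step 0: x' = [75/23, 22/23], P' = [134/23 62/23; 62/23 79/46]
step 1: x' = [8881/1585, 6812/1585], P' = [19534/1585 10228/1585; 10228/1585 6091/1585]
step 2: x' = [67292/42467, 84746/42467], P' = [659450/42467 350480/42467; 350480/42467 412117/84934]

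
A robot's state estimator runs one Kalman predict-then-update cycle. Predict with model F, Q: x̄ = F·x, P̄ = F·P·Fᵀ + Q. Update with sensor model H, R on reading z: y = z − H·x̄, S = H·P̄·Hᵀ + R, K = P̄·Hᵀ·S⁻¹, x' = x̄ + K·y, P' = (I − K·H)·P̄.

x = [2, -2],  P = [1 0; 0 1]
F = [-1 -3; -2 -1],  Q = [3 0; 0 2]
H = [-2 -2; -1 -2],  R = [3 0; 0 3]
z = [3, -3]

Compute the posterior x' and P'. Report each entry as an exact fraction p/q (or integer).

x' = [25/272, -83/272]
P' = [567/272 -381/272; -381/272 351/272]

x̄ = F·x = [4, -2]
P̄ = F·P·Fᵀ + Q = [13 5; 5 7]
y = z − H·x̄ = [7, -3]
S = H·P̄·Hᵀ + R = [123 84; 84 64]
K = P̄·Hᵀ·S⁻¹ = [-31/68 65/272; 5/68 -107/272]
x' = x̄ + K·y = [25/272, -83/272]
P' = (I − K·H)·P̄ = [567/272 -381/272; -381/272 351/272]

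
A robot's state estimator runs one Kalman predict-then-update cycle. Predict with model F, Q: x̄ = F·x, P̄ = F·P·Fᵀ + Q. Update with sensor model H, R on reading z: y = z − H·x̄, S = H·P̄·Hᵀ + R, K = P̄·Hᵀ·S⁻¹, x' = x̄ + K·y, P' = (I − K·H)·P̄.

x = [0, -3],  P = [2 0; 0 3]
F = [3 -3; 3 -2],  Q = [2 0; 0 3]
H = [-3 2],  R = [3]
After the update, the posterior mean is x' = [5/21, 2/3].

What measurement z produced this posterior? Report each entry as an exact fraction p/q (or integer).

z = [1]

x̄ = F·x = [9, 6]
P̄ = F·P·Fᵀ + Q = [47 36; 36 33]
S = H·P̄·Hᵀ + R = [126]
K = P̄·Hᵀ·S⁻¹ = [-23/42; -1/3]
x' − x̄ = [-184/21, -16/3] = K·y
y = (KᵀK)⁻¹·Kᵀ·(x' − x̄) = [16]
z = y + H·x̄ = [16] + [-15] = [1]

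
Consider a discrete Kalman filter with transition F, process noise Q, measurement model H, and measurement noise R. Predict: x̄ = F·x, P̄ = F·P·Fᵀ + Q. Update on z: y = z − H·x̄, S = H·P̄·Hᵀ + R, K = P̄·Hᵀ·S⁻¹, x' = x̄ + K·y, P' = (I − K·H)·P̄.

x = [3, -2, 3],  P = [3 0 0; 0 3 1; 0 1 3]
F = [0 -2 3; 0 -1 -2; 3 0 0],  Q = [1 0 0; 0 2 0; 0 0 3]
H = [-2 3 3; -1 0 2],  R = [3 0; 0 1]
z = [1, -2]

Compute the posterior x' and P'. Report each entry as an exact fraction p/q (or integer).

x' = [328870/32833, 90833/32833, 135687/32833]
P' = [526287/32833 79899/32833 265230/32833; 79899/32833 30572/32833 32400/32833; 265230/32833 32400/32833 141690/32833]

x̄ = F·x = [13, -4, 9]
P̄ = F·P·Fᵀ + Q = [28 -11 0; -11 21 0; 0 0 30]
y = z − H·x̄ = [12, -7]
S = H·P̄·Hᵀ + R = [706 269; 269 149]
K = P̄·Hᵀ·S⁻¹ = [-5729/32833 4173/32833; 9706/32833 -15099/32833; -2730/32833 18150/32833]
x' = x̄ + K·y = [328870/32833, 90833/32833, 135687/32833]
P' = (I − K·H)·P̄ = [526287/32833 79899/32833 265230/32833; 79899/32833 30572/32833 32400/32833; 265230/32833 32400/32833 141690/32833]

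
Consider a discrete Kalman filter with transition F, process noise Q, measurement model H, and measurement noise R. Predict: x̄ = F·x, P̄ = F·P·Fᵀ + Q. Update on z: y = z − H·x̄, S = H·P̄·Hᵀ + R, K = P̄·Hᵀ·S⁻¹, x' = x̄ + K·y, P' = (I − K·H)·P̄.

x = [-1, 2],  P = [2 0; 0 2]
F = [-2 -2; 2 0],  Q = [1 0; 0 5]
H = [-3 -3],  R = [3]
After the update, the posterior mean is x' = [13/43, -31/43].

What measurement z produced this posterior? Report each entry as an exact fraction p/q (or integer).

x̄ = F·x = [-2, -2]
P̄ = F·P·Fᵀ + Q = [17 -8; -8 13]
S = H·P̄·Hᵀ + R = [129]
K = P̄·Hᵀ·S⁻¹ = [-9/43; -5/43]
x' − x̄ = [99/43, 55/43] = K·y
y = (KᵀK)⁻¹·Kᵀ·(x' − x̄) = [-11]
z = y + H·x̄ = [-11] + [12] = [1]

z = [1]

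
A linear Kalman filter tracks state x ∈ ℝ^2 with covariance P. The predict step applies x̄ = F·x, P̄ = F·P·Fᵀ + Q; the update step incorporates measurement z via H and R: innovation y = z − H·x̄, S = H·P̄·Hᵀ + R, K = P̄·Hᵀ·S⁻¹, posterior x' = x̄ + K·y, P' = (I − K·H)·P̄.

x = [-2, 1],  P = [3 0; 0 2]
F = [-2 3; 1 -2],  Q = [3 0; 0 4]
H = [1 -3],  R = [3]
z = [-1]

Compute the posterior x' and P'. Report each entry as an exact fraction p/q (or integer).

x̄ = F·x = [7, -4]
P̄ = F·P·Fᵀ + Q = [33 -18; -18 15]
y = z − H·x̄ = [-20]
S = H·P̄·Hᵀ + R = [279]
K = P̄·Hᵀ·S⁻¹ = [29/93; -7/31]
x' = x̄ + K·y = [71/93, 16/31]
P' = (I − K·H)·P̄ = [182/31 51/31; 51/31 24/31]

x' = [71/93, 16/31]
P' = [182/31 51/31; 51/31 24/31]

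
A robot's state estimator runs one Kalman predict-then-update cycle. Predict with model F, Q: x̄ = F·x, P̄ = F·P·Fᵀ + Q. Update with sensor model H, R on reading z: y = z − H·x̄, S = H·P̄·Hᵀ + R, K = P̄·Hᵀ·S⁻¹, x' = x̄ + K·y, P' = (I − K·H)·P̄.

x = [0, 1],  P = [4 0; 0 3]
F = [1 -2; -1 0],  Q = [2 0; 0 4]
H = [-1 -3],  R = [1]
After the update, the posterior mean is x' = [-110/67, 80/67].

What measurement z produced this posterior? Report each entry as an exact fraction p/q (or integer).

x̄ = F·x = [-2, 0]
P̄ = F·P·Fᵀ + Q = [18 -4; -4 8]
S = H·P̄·Hᵀ + R = [67]
K = P̄·Hᵀ·S⁻¹ = [-6/67; -20/67]
x' − x̄ = [24/67, 80/67] = K·y
y = (KᵀK)⁻¹·Kᵀ·(x' − x̄) = [-4]
z = y + H·x̄ = [-4] + [2] = [-2]

z = [-2]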